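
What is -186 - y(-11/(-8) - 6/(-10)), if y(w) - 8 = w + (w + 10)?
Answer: -4159/20 ≈ -207.95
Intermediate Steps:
y(w) = 18 + 2*w (y(w) = 8 + (w + (w + 10)) = 8 + (w + (10 + w)) = 8 + (10 + 2*w) = 18 + 2*w)
-186 - y(-11/(-8) - 6/(-10)) = -186 - (18 + 2*(-11/(-8) - 6/(-10))) = -186 - (18 + 2*(-11*(-⅛) - 6*(-⅒))) = -186 - (18 + 2*(11/8 + ⅗)) = -186 - (18 + 2*(79/40)) = -186 - (18 + 79/20) = -186 - 1*439/20 = -186 - 439/20 = -4159/20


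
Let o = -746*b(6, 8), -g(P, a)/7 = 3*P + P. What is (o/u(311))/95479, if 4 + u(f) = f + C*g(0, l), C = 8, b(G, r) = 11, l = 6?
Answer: -8206/29312053 ≈ -0.00027995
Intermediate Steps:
g(P, a) = -28*P (g(P, a) = -7*(3*P + P) = -28*P)
o = -8206 (o = -746*11 = -8206)
u(f) = -4 + f (u(f) = -4 + (f + 8*(-28*0)) = -4 + (f + 8*0) = -4 + (f + 0) = -4 + f)
(o/u(311))/95479 = -8206/(-4 + 311)/95479 = -8206/307*(1/95479) = -8206*1/307*(1/95479) = -8206/307*1/95479 = -8206/29312053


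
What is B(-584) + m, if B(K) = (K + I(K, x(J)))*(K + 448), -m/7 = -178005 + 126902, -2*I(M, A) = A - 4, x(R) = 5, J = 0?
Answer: 437213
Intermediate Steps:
I(M, A) = 2 - A/2 (I(M, A) = -(A - 4)/2 = -(-4 + A)/2 = 2 - A/2)
m = 357721 (m = -7*(-178005 + 126902) = -7*(-51103) = 357721)
B(K) = (448 + K)*(-1/2 + K) (B(K) = (K + (2 - 1/2*5))*(K + 448) = (K + (2 - 5/2))*(448 + K) = (K - 1/2)*(448 + K) = (-1/2 + K)*(448 + K) = (448 + K)*(-1/2 + K))
B(-584) + m = (-224 + (-584)**2 + (895/2)*(-584)) + 357721 = (-224 + 341056 - 261340) + 357721 = 79492 + 357721 = 437213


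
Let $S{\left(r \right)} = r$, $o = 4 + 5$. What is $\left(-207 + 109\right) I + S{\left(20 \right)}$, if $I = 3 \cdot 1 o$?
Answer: $-2626$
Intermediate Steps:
$o = 9$
$I = 27$ ($I = 3 \cdot 1 \cdot 9 = 3 \cdot 9 = 27$)
$\left(-207 + 109\right) I + S{\left(20 \right)} = \left(-207 + 109\right) 27 + 20 = \left(-98\right) 27 + 20 = -2646 + 20 = -2626$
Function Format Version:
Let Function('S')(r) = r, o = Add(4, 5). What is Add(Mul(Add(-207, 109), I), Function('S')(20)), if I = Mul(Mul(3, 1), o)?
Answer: -2626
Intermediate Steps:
o = 9
I = 27 (I = Mul(Mul(3, 1), 9) = Mul(3, 9) = 27)
Add(Mul(Add(-207, 109), I), Function('S')(20)) = Add(Mul(Add(-207, 109), 27), 20) = Add(Mul(-98, 27), 20) = Add(-2646, 20) = -2626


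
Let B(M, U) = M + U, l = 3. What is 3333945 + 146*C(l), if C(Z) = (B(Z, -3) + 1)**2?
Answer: 3334091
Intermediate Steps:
C(Z) = (-2 + Z)**2 (C(Z) = ((Z - 3) + 1)**2 = ((-3 + Z) + 1)**2 = (-2 + Z)**2)
3333945 + 146*C(l) = 3333945 + 146*(-2 + 3)**2 = 3333945 + 146*1**2 = 3333945 + 146*1 = 3333945 + 146 = 3334091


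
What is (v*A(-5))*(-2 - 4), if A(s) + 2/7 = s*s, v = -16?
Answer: 16608/7 ≈ 2372.6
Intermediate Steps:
A(s) = -2/7 + s**2 (A(s) = -2/7 + s*s = -2/7 + s**2)
(v*A(-5))*(-2 - 4) = (-16*(-2/7 + (-5)**2))*(-2 - 4) = -16*(-2/7 + 25)*(-6) = -16*173/7*(-6) = -2768/7*(-6) = 16608/7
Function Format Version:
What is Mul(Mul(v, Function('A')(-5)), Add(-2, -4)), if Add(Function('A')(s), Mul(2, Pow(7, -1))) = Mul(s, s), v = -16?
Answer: Rational(16608, 7) ≈ 2372.6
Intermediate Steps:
Function('A')(s) = Add(Rational(-2, 7), Pow(s, 2)) (Function('A')(s) = Add(Rational(-2, 7), Mul(s, s)) = Add(Rational(-2, 7), Pow(s, 2)))
Mul(Mul(v, Function('A')(-5)), Add(-2, -4)) = Mul(Mul(-16, Add(Rational(-2, 7), Pow(-5, 2))), Add(-2, -4)) = Mul(Mul(-16, Add(Rational(-2, 7), 25)), -6) = Mul(Mul(-16, Rational(173, 7)), -6) = Mul(Rational(-2768, 7), -6) = Rational(16608, 7)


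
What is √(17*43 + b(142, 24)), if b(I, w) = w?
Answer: √755 ≈ 27.477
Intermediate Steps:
√(17*43 + b(142, 24)) = √(17*43 + 24) = √(731 + 24) = √755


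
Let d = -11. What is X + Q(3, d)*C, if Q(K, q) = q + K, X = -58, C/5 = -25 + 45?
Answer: -858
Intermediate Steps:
C = 100 (C = 5*(-25 + 45) = 5*20 = 100)
Q(K, q) = K + q
X + Q(3, d)*C = -58 + (3 - 11)*100 = -58 - 8*100 = -58 - 800 = -858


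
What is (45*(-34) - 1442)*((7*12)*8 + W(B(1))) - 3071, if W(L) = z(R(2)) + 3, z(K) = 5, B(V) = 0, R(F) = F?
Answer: -2024031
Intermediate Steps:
W(L) = 8 (W(L) = 5 + 3 = 8)
(45*(-34) - 1442)*((7*12)*8 + W(B(1))) - 3071 = (45*(-34) - 1442)*((7*12)*8 + 8) - 3071 = (-1530 - 1442)*(84*8 + 8) - 3071 = -2972*(672 + 8) - 3071 = -2972*680 - 3071 = -2020960 - 3071 = -2024031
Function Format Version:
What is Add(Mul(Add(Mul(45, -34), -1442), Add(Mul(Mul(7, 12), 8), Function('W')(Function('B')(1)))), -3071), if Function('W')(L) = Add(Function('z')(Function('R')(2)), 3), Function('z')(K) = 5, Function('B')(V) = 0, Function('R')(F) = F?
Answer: -2024031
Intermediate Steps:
Function('W')(L) = 8 (Function('W')(L) = Add(5, 3) = 8)
Add(Mul(Add(Mul(45, -34), -1442), Add(Mul(Mul(7, 12), 8), Function('W')(Function('B')(1)))), -3071) = Add(Mul(Add(Mul(45, -34), -1442), Add(Mul(Mul(7, 12), 8), 8)), -3071) = Add(Mul(Add(-1530, -1442), Add(Mul(84, 8), 8)), -3071) = Add(Mul(-2972, Add(672, 8)), -3071) = Add(Mul(-2972, 680), -3071) = Add(-2020960, -3071) = -2024031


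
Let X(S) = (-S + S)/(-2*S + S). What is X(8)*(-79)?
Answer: 0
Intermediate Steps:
X(S) = 0 (X(S) = 0/((-S)) = 0*(-1/S) = 0)
X(8)*(-79) = 0*(-79) = 0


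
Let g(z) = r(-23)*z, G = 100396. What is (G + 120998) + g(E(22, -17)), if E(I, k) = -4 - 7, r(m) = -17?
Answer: 221581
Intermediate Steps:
E(I, k) = -11
g(z) = -17*z
(G + 120998) + g(E(22, -17)) = (100396 + 120998) - 17*(-11) = 221394 + 187 = 221581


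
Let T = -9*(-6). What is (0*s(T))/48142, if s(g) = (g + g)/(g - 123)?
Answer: 0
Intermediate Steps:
T = 54
s(g) = 2*g/(-123 + g) (s(g) = (2*g)/(-123 + g) = 2*g/(-123 + g))
(0*s(T))/48142 = (0*(2*54/(-123 + 54)))/48142 = (0*(2*54/(-69)))*(1/48142) = (0*(2*54*(-1/69)))*(1/48142) = (0*(-36/23))*(1/48142) = 0*(1/48142) = 0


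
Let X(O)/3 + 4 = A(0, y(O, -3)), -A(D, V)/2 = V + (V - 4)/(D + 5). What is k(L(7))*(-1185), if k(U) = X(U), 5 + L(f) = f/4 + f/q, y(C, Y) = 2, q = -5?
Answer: 25596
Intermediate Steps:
L(f) = -5 + f/20 (L(f) = -5 + (f/4 + f/(-5)) = -5 + (f*(¼) + f*(-⅕)) = -5 + (f/4 - f/5) = -5 + f/20)
A(D, V) = -2*V - 2*(-4 + V)/(5 + D) (A(D, V) = -2*(V + (V - 4)/(D + 5)) = -2*(V + (-4 + V)/(5 + D)) = -2*V - 2*(-4 + V)/(5 + D))
X(O) = -108/5 (X(O) = -12 + 3*(2*(4 - 6*2 - 1*0*2)/(5 + 0)) = -12 + 3*(2*(4 - 12 + 0)/5) = -12 + 3*(2*(⅕)*(-8)) = -12 + 3*(-16/5) = -12 - 48/5 = -108/5)
k(U) = -108/5
k(L(7))*(-1185) = -108/5*(-1185) = 25596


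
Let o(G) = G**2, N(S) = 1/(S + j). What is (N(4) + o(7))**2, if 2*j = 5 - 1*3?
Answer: 60516/25 ≈ 2420.6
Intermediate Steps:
j = 1 (j = (5 - 1*3)/2 = (5 - 3)/2 = (1/2)*2 = 1)
N(S) = 1/(1 + S) (N(S) = 1/(S + 1) = 1/(1 + S))
(N(4) + o(7))**2 = (1/(1 + 4) + 7**2)**2 = (1/5 + 49)**2 = (246/5)**2 = 60516/25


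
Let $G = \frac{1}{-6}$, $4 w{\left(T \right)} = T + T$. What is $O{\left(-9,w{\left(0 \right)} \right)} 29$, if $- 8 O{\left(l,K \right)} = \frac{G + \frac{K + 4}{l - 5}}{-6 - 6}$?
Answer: $- \frac{551}{4032} \approx -0.13666$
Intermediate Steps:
$w{\left(T \right)} = \frac{T}{2}$ ($w{\left(T \right)} = \frac{T + T}{4} = \frac{2 T}{4} = \frac{T}{2}$)
$G = - \frac{1}{6} \approx -0.16667$
$O{\left(l,K \right)} = - \frac{1}{576} + \frac{4 + K}{96 \left(-5 + l\right)}$ ($O{\left(l,K \right)} = - \frac{\left(- \frac{1}{6} + \frac{K + 4}{l - 5}\right) \frac{1}{-6 - 6}}{8} = - \frac{\left(- \frac{1}{6} + \frac{4 + K}{-5 + l}\right) \frac{1}{-12}}{8} = - \frac{\left(- \frac{1}{6} + \frac{4 + K}{-5 + l}\right) \left(- \frac{1}{12}\right)}{8} = - \frac{\frac{1}{72} - \frac{4 + K}{12 \left(-5 + l\right)}}{8} = - \frac{1}{576} + \frac{4 + K}{96 \left(-5 + l\right)}$)
$O{\left(-9,w{\left(0 \right)} \right)} 29 = \frac{29 - -9 + 6 \cdot \frac{1}{2} \cdot 0}{576 \left(-5 - 9\right)} 29 = \frac{29 + 9 + 6 \cdot 0}{576 \left(-14\right)} 29 = \frac{1}{576} \left(- \frac{1}{14}\right) \left(29 + 9 + 0\right) 29 = \frac{1}{576} \left(- \frac{1}{14}\right) 38 \cdot 29 = \left(- \frac{19}{4032}\right) 29 = - \frac{551}{4032}$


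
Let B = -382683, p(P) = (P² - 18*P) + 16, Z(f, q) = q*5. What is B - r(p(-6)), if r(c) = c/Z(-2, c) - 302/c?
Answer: -6122901/16 ≈ -3.8268e+5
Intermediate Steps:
Z(f, q) = 5*q
p(P) = 16 + P² - 18*P
r(c) = ⅕ - 302/c (r(c) = c/((5*c)) - 302/c = c*(1/(5*c)) - 302/c = ⅕ - 302/c)
B - r(p(-6)) = -382683 - (-1510 + (16 + (-6)² - 18*(-6)))/(5*(16 + (-6)² - 18*(-6))) = -382683 - (-1510 + (16 + 36 + 108))/(5*(16 + 36 + 108)) = -382683 - (-1510 + 160)/(5*160) = -382683 - (-1350)/(5*160) = -382683 - 1*(-27/16) = -382683 + 27/16 = -6122901/16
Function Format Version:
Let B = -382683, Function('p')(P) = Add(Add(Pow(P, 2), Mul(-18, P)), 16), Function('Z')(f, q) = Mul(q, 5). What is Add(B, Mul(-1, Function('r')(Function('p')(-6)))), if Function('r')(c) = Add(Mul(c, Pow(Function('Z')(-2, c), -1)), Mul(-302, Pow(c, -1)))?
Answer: Rational(-6122901, 16) ≈ -3.8268e+5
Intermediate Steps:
Function('Z')(f, q) = Mul(5, q)
Function('p')(P) = Add(16, Pow(P, 2), Mul(-18, P))
Function('r')(c) = Add(Rational(1, 5), Mul(-302, Pow(c, -1))) (Function('r')(c) = Add(Mul(c, Pow(Mul(5, c), -1)), Mul(-302, Pow(c, -1))) = Add(Mul(c, Mul(Rational(1, 5), Pow(c, -1))), Mul(-302, Pow(c, -1))) = Add(Rational(1, 5), Mul(-302, Pow(c, -1))))
Add(B, Mul(-1, Function('r')(Function('p')(-6)))) = Add(-382683, Mul(-1, Mul(Rational(1, 5), Pow(Add(16, Pow(-6, 2), Mul(-18, -6)), -1), Add(-1510, Add(16, Pow(-6, 2), Mul(-18, -6)))))) = Add(-382683, Mul(-1, Mul(Rational(1, 5), Pow(Add(16, 36, 108), -1), Add(-1510, Add(16, 36, 108))))) = Add(-382683, Mul(-1, Mul(Rational(1, 5), Pow(160, -1), Add(-1510, 160)))) = Add(-382683, Mul(-1, Mul(Rational(1, 5), Rational(1, 160), -1350))) = Add(-382683, Mul(-1, Rational(-27, 16))) = Add(-382683, Rational(27, 16)) = Rational(-6122901, 16)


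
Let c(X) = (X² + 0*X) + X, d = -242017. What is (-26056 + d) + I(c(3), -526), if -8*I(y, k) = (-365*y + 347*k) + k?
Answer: -489289/2 ≈ -2.4464e+5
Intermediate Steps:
c(X) = X + X² (c(X) = (X² + 0) + X = X² + X = X + X²)
I(y, k) = -87*k/2 + 365*y/8 (I(y, k) = -((-365*y + 347*k) + k)/8 = -(-365*y + 348*k)/8 = -87*k/2 + 365*y/8)
(-26056 + d) + I(c(3), -526) = (-26056 - 242017) + (-87/2*(-526) + 365*(3*(1 + 3))/8) = -268073 + (22881 + 365*(3*4)/8) = -268073 + (22881 + (365/8)*12) = -268073 + (22881 + 1095/2) = -268073 + 46857/2 = -489289/2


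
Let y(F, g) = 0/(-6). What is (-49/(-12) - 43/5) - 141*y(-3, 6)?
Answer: -271/60 ≈ -4.5167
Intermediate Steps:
y(F, g) = 0 (y(F, g) = 0*(-⅙) = 0)
(-49/(-12) - 43/5) - 141*y(-3, 6) = (-49/(-12) - 43/5) - 141*0 = (-49*(-1/12) - 43*⅕) + 0 = (49/12 - 43/5) + 0 = -271/60 + 0 = -271/60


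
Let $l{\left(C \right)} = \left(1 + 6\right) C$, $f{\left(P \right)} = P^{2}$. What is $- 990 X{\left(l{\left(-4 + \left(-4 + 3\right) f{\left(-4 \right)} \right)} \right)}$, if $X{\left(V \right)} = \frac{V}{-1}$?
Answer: $-138600$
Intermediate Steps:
$l{\left(C \right)} = 7 C$
$X{\left(V \right)} = - V$ ($X{\left(V \right)} = V \left(-1\right) = - V$)
$- 990 X{\left(l{\left(-4 + \left(-4 + 3\right) f{\left(-4 \right)} \right)} \right)} = - 990 \left(- 7 \left(-4 + \left(-4 + 3\right) \left(-4\right)^{2}\right)\right) = - 990 \left(- 7 \left(-4 - 16\right)\right) = - 990 \left(- 7 \left(-20\right)\right) = - 990 \left(\left(-1\right) \left(-140\right)\right) = \left(-990\right) 140 = -138600$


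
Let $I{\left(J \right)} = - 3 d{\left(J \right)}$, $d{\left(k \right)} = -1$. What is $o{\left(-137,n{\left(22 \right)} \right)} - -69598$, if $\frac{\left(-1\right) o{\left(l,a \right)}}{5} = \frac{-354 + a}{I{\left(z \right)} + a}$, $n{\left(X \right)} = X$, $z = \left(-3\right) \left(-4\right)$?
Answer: $\frac{348322}{5} \approx 69664.0$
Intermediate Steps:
$z = 12$
$I{\left(J \right)} = 3$ ($I{\left(J \right)} = \left(-3\right) \left(-1\right) = 3$)
$o{\left(l,a \right)} = - \frac{5 \left(-354 + a\right)}{3 + a}$ ($o{\left(l,a \right)} = - 5 \frac{-354 + a}{3 + a} = - \frac{5 \left(-354 + a\right)}{3 + a}$)
$o{\left(-137,n{\left(22 \right)} \right)} - -69598 = \frac{5 \left(354 - 22\right)}{3 + 22} - -69598 = \frac{5 \left(354 - 22\right)}{25} + \left(-153181 + 222779\right) = 5 \cdot \frac{1}{25} \cdot 332 + 69598 = \frac{332}{5} + 69598 = \frac{348322}{5}$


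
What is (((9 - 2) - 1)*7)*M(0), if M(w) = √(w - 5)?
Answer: 42*I*√5 ≈ 93.915*I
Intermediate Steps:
M(w) = √(-5 + w)
(((9 - 2) - 1)*7)*M(0) = (((9 - 2) - 1)*7)*√(-5 + 0) = ((7 - 1)*7)*√(-5) = (6*7)*(I*√5) = 42*(I*√5) = 42*I*√5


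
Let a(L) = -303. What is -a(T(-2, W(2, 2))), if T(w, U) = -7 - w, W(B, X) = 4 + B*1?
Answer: 303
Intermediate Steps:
W(B, X) = 4 + B
-a(T(-2, W(2, 2))) = -1*(-303) = 303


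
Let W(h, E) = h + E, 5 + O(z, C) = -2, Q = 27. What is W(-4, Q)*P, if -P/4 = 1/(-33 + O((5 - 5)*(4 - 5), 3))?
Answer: 23/10 ≈ 2.3000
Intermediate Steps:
O(z, C) = -7 (O(z, C) = -5 - 2 = -7)
W(h, E) = E + h
P = ⅒ (P = -4/(-33 - 7) = -4/(-40) = -4*(-1/40) = ⅒ ≈ 0.10000)
W(-4, Q)*P = (27 - 4)*(⅒) = 23*(⅒) = 23/10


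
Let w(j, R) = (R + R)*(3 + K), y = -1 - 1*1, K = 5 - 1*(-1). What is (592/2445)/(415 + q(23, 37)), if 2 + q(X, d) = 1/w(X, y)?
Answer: 7104/12116605 ≈ 0.00058630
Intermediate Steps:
K = 6 (K = 5 + 1 = 6)
y = -2 (y = -1 - 1 = -2)
w(j, R) = 18*R (w(j, R) = (R + R)*(3 + 6) = (2*R)*9 = 18*R)
q(X, d) = -73/36 (q(X, d) = -2 + 1/(18*(-2)) = -2 + 1/(-36) = -2 - 1/36 = -73/36)
(592/2445)/(415 + q(23, 37)) = (592/2445)/(415 - 73/36) = (592*(1/2445))/(14867/36) = (36/14867)*(592/2445) = 7104/12116605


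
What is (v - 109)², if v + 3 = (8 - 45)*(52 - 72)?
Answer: 394384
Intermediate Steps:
v = 737 (v = -3 + (8 - 45)*(52 - 72) = -3 - 37*(-20) = -3 + 740 = 737)
(v - 109)² = (737 - 109)² = 628² = 394384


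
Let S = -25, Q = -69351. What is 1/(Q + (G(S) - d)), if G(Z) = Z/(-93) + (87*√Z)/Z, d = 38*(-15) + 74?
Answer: -513383250/35348867929889 + 129735*I/35348867929889 ≈ -1.4523e-5 + 3.6701e-9*I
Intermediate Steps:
d = -496 (d = -570 + 74 = -496)
G(Z) = 87/√Z - Z/93 (G(Z) = Z*(-1/93) + 87/√Z = -Z/93 + 87/√Z = 87/√Z - Z/93)
1/(Q + (G(S) - d)) = 1/(-69351 + ((87/√(-25) - 1/93*(-25)) - 1*(-496))) = 1/(-69351 + ((87*(-I/5) + 25/93) + 496)) = 1/(-69351 + ((-87*I/5 + 25/93) + 496)) = 1/(-69351 + ((25/93 - 87*I/5) + 496)) = 1/(-69351 + (46153/93 - 87*I/5)) = 1/(-6403490/93 - 87*I/5) = 216225*(-6403490/93 + 87*I/5)/1025117169966781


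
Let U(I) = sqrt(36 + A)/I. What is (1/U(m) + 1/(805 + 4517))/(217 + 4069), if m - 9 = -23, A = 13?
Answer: -10643/22810092 ≈ -0.00046659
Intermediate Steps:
m = -14 (m = 9 - 23 = -14)
U(I) = 7/I (U(I) = sqrt(36 + 13)/I = sqrt(49)/I = 7/I)
(1/U(m) + 1/(805 + 4517))/(217 + 4069) = (1/(7/(-14)) + 1/(805 + 4517))/(217 + 4069) = (1/(7*(-1/14)) + 1/5322)/4286 = (1/(-1/2) + 1/5322)*(1/4286) = (-2 + 1/5322)*(1/4286) = -10643/5322*1/4286 = -10643/22810092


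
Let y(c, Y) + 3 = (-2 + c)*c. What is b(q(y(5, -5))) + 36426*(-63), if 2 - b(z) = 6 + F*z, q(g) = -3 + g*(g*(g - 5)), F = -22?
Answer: -2272732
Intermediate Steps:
y(c, Y) = -3 + c*(-2 + c) (y(c, Y) = -3 + (-2 + c)*c = -3 + c*(-2 + c))
q(g) = -3 + g²*(-5 + g) (q(g) = -3 + g*(g*(-5 + g)) = -3 + g²*(-5 + g))
b(z) = -4 + 22*z (b(z) = 2 - (6 - 22*z) = 2 + (-6 + 22*z) = -4 + 22*z)
b(q(y(5, -5))) + 36426*(-63) = (-4 + 22*(-3 + (-3 + 5² - 2*5)³ - 5*(-3 + 5² - 2*5)²)) + 36426*(-63) = (-4 + 22*(-3 + (-3 + 25 - 10)³ - 5*(-3 + 25 - 10)²)) - 2294838 = (-4 + 22*(-3 + 12³ - 5*12²)) - 2294838 = (-4 + 22*(-3 + 1728 - 5*144)) - 2294838 = (-4 + 22*(-3 + 1728 - 720)) - 2294838 = (-4 + 22*1005) - 2294838 = (-4 + 22110) - 2294838 = 22106 - 2294838 = -2272732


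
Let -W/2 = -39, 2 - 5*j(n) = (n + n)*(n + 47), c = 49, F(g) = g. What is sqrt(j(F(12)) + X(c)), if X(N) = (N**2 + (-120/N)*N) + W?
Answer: sqrt(51905)/5 ≈ 45.565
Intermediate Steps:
j(n) = 2/5 - 2*n*(47 + n)/5 (j(n) = 2/5 - (n + n)*(n + 47)/5 = 2/5 - 2*n*(47 + n)/5)
W = 78 (W = -2*(-39) = 78)
X(N) = -42 + N**2 (X(N) = (N**2 + (-120/N)*N) + 78 = (N**2 - 120) + 78 = (-120 + N**2) + 78 = -42 + N**2)
sqrt(j(F(12)) + X(c)) = sqrt((2/5 - 94/5*12 - 2/5*12**2) + (-42 + 49**2)) = sqrt((2/5 - 1128/5 - 2/5*144) + (-42 + 2401)) = sqrt((2/5 - 1128/5 - 288/5) + 2359) = sqrt(-1414/5 + 2359) = sqrt(10381/5) = sqrt(51905)/5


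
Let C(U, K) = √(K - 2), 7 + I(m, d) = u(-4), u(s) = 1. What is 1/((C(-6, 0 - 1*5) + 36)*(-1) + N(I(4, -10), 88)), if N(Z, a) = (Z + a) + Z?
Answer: 40/1607 + I*√7/1607 ≈ 0.024891 + 0.0016464*I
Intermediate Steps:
I(m, d) = -6 (I(m, d) = -7 + 1 = -6)
N(Z, a) = a + 2*Z
C(U, K) = √(-2 + K)
1/((C(-6, 0 - 1*5) + 36)*(-1) + N(I(4, -10), 88)) = 1/((√(-2 + (0 - 1*5)) + 36)*(-1) + (88 + 2*(-6))) = 1/((√(-2 + (0 - 5)) + 36)*(-1) + (88 - 12)) = 1/((√(-2 - 5) + 36)*(-1) + 76) = 1/((√(-7) + 36)*(-1) + 76) = 1/((I*√7 + 36)*(-1) + 76) = 1/((36 + I*√7)*(-1) + 76) = 1/((-36 - I*√7) + 76) = 1/(40 - I*√7)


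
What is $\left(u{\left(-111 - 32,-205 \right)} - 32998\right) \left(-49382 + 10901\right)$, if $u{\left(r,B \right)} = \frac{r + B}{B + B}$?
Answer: $\frac{260301492096}{205} \approx 1.2698 \cdot 10^{9}$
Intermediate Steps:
$u{\left(r,B \right)} = \frac{B + r}{2 B}$
$\left(u{\left(-111 - 32,-205 \right)} - 32998\right) \left(-49382 + 10901\right) = \left(\frac{-205 - 143}{2 \left(-205\right)} - 32998\right) \left(-49382 + 10901\right) = \left(\frac{1}{2} \left(- \frac{1}{205}\right) \left(-205 - 143\right) - 32998\right) \left(-38481\right) = \left(\frac{1}{2} \left(- \frac{1}{205}\right) \left(-348\right) - 32998\right) \left(-38481\right) = \left(\frac{174}{205} - 32998\right) \left(-38481\right) = \left(- \frac{6764416}{205}\right) \left(-38481\right) = \frac{260301492096}{205}$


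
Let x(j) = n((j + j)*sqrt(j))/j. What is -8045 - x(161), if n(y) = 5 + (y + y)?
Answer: -1295250/161 - 4*sqrt(161) ≈ -8095.8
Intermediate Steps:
n(y) = 5 + 2*y
x(j) = (5 + 4*j**(3/2))/j (x(j) = (5 + 2*((j + j)*sqrt(j)))/j = (5 + 2*((2*j)*sqrt(j)))/j = (5 + 2*(2*j**(3/2)))/j = (5 + 4*j**(3/2))/j)
-8045 - x(161) = -8045 - (5 + 4*161**(3/2))/161 = -8045 - (5 + 4*(161*sqrt(161)))/161 = -8045 - (5 + 644*sqrt(161))/161 = -8045 - (5/161 + 4*sqrt(161)) = -8045 + (-5/161 - 4*sqrt(161)) = -1295250/161 - 4*sqrt(161)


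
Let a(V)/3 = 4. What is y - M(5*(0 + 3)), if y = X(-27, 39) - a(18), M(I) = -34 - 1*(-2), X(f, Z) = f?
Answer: -7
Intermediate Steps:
a(V) = 12 (a(V) = 3*4 = 12)
M(I) = -32 (M(I) = -34 + 2 = -32)
y = -39 (y = -27 - 1*12 = -27 - 12 = -39)
y - M(5*(0 + 3)) = -39 - 1*(-32) = -39 + 32 = -7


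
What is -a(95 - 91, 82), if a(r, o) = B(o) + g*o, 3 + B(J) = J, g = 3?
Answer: -325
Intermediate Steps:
B(J) = -3 + J
a(r, o) = -3 + 4*o (a(r, o) = (-3 + o) + 3*o = -3 + 4*o)
-a(95 - 91, 82) = -(-3 + 4*82) = -(-3 + 328) = -1*325 = -325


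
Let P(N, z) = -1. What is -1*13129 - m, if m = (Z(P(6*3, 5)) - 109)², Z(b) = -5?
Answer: -26125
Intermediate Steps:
m = 12996 (m = (-5 - 109)² = (-114)² = 12996)
-1*13129 - m = -1*13129 - 1*12996 = -13129 - 12996 = -26125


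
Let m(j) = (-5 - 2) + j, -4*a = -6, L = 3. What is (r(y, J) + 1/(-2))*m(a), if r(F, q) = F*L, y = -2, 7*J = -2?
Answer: 143/4 ≈ 35.750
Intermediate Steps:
J = -2/7 (J = (1/7)*(-2) = -2/7 ≈ -0.28571)
a = 3/2 (a = -1/4*(-6) = 3/2 ≈ 1.5000)
m(j) = -7 + j
r(F, q) = 3*F (r(F, q) = F*3 = 3*F)
(r(y, J) + 1/(-2))*m(a) = (3*(-2) + 1/(-2))*(-7 + 3/2) = (-6 - 1/2)*(-11/2) = -13/2*(-11/2) = 143/4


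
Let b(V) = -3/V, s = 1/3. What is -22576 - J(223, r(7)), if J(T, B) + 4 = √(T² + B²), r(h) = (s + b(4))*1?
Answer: -22572 - √7161001/12 ≈ -22795.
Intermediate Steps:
s = ⅓ ≈ 0.33333
r(h) = -5/12 (r(h) = (⅓ - 3/4)*1 = (⅓ - 3*¼)*1 = (⅓ - ¾)*1 = -5/12*1 = -5/12)
J(T, B) = -4 + √(B² + T²) (J(T, B) = -4 + √(T² + B²) = -4 + √(B² + T²))
-22576 - J(223, r(7)) = -22576 - (-4 + √((-5/12)² + 223²)) = -22576 - (-4 + √(25/144 + 49729)) = -22576 - (-4 + √(7161001/144)) = -22576 - (-4 + √7161001/12) = -22576 + (4 - √7161001/12) = -22572 - √7161001/12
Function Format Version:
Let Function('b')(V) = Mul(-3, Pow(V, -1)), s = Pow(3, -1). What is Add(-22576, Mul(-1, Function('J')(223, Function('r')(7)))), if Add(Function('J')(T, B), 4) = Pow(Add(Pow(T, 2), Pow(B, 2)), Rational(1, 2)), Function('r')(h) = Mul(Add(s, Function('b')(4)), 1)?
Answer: Add(-22572, Mul(Rational(-1, 12), Pow(7161001, Rational(1, 2)))) ≈ -22795.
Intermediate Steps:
s = Rational(1, 3) ≈ 0.33333
Function('r')(h) = Rational(-5, 12) (Function('r')(h) = Mul(Add(Rational(1, 3), Mul(-3, Pow(4, -1))), 1) = Mul(Add(Rational(1, 3), Mul(-3, Rational(1, 4))), 1) = Mul(Add(Rational(1, 3), Rational(-3, 4)), 1) = Mul(Rational(-5, 12), 1) = Rational(-5, 12))
Function('J')(T, B) = Add(-4, Pow(Add(Pow(B, 2), Pow(T, 2)), Rational(1, 2))) (Function('J')(T, B) = Add(-4, Pow(Add(Pow(T, 2), Pow(B, 2)), Rational(1, 2))) = Add(-4, Pow(Add(Pow(B, 2), Pow(T, 2)), Rational(1, 2))))
Add(-22576, Mul(-1, Function('J')(223, Function('r')(7)))) = Add(-22576, Mul(-1, Add(-4, Pow(Add(Pow(Rational(-5, 12), 2), Pow(223, 2)), Rational(1, 2))))) = Add(-22576, Mul(-1, Add(-4, Pow(Add(Rational(25, 144), 49729), Rational(1, 2))))) = Add(-22576, Mul(-1, Add(-4, Pow(Rational(7161001, 144), Rational(1, 2))))) = Add(-22576, Mul(-1, Add(-4, Mul(Rational(1, 12), Pow(7161001, Rational(1, 2)))))) = Add(-22576, Add(4, Mul(Rational(-1, 12), Pow(7161001, Rational(1, 2))))) = Add(-22572, Mul(Rational(-1, 12), Pow(7161001, Rational(1, 2))))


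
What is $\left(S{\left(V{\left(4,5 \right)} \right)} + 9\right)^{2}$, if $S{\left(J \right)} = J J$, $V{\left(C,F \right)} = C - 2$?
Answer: $169$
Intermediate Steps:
$V{\left(C,F \right)} = -2 + C$
$S{\left(J \right)} = J^{2}$
$\left(S{\left(V{\left(4,5 \right)} \right)} + 9\right)^{2} = \left(\left(-2 + 4\right)^{2} + 9\right)^{2} = \left(2^{2} + 9\right)^{2} = \left(4 + 9\right)^{2} = 13^{2} = 169$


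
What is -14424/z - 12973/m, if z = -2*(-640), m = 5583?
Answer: -12141829/893280 ≈ -13.592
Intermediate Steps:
z = 1280
-14424/z - 12973/m = -14424/1280 - 12973/5583 = -14424*1/1280 - 12973*1/5583 = -1803/160 - 12973/5583 = -12141829/893280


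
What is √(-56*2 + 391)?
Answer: 3*√31 ≈ 16.703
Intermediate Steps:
√(-56*2 + 391) = √(-112 + 391) = √279 = 3*√31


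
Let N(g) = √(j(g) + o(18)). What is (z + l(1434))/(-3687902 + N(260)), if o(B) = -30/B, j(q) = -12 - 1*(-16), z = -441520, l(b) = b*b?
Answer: -17866070742216/40801863484805 - 1614836*√21/40801863484805 ≈ -0.43787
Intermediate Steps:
l(b) = b²
j(q) = 4 (j(q) = -12 + 16 = 4)
N(g) = √21/3 (N(g) = √(4 - 30/18) = √(4 - 30*1/18) = √(4 - 5/3) = √(7/3) = √21/3)
(z + l(1434))/(-3687902 + N(260)) = (-441520 + 1434²)/(-3687902 + √21/3) = (-441520 + 2056356)/(-3687902 + √21/3) = 1614836/(-3687902 + √21/3)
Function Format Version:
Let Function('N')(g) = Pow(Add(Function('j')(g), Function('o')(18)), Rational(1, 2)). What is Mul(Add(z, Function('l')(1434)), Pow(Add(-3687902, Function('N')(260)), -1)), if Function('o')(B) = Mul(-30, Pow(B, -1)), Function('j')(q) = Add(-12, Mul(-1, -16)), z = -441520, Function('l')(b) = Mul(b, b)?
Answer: Add(Rational(-17866070742216, 40801863484805), Mul(Rational(-1614836, 40801863484805), Pow(21, Rational(1, 2)))) ≈ -0.43787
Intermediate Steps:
Function('l')(b) = Pow(b, 2)
Function('j')(q) = 4 (Function('j')(q) = Add(-12, 16) = 4)
Function('N')(g) = Mul(Rational(1, 3), Pow(21, Rational(1, 2))) (Function('N')(g) = Pow(Add(4, Mul(-30, Pow(18, -1))), Rational(1, 2)) = Pow(Add(4, Mul(-30, Rational(1, 18))), Rational(1, 2)) = Pow(Add(4, Rational(-5, 3)), Rational(1, 2)) = Pow(Rational(7, 3), Rational(1, 2)) = Mul(Rational(1, 3), Pow(21, Rational(1, 2))))
Mul(Add(z, Function('l')(1434)), Pow(Add(-3687902, Function('N')(260)), -1)) = Mul(Add(-441520, Pow(1434, 2)), Pow(Add(-3687902, Mul(Rational(1, 3), Pow(21, Rational(1, 2)))), -1)) = Mul(Add(-441520, 2056356), Pow(Add(-3687902, Mul(Rational(1, 3), Pow(21, Rational(1, 2)))), -1)) = Mul(1614836, Pow(Add(-3687902, Mul(Rational(1, 3), Pow(21, Rational(1, 2)))), -1))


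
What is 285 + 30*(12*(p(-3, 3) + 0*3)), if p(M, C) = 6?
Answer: 2445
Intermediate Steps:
285 + 30*(12*(p(-3, 3) + 0*3)) = 285 + 30*(12*(6 + 0*3)) = 285 + 30*(12*(6 + 0)) = 285 + 30*(12*6) = 285 + 30*72 = 285 + 2160 = 2445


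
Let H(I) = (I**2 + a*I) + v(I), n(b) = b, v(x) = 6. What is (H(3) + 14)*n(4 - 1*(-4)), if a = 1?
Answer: 256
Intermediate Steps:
H(I) = 6 + I + I**2 (H(I) = (I**2 + 1*I) + 6 = (I**2 + I) + 6 = (I + I**2) + 6 = 6 + I + I**2)
(H(3) + 14)*n(4 - 1*(-4)) = ((6 + 3 + 3**2) + 14)*(4 - 1*(-4)) = ((6 + 3 + 9) + 14)*(4 + 4) = (18 + 14)*8 = 32*8 = 256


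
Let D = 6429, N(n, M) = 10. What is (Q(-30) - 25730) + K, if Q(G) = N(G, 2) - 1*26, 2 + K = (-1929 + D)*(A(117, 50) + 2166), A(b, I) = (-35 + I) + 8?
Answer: 9824752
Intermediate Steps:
A(b, I) = -27 + I
K = 9850498 (K = -2 + (-1929 + 6429)*((-27 + 50) + 2166) = -2 + 4500*(23 + 2166) = -2 + 4500*2189 = -2 + 9850500 = 9850498)
Q(G) = -16 (Q(G) = 10 - 1*26 = 10 - 26 = -16)
(Q(-30) - 25730) + K = (-16 - 25730) + 9850498 = -25746 + 9850498 = 9824752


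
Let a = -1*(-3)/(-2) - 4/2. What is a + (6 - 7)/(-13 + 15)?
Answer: -4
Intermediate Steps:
a = -7/2 (a = 3*(-1/2) - 4*1/2 = -3/2 - 2 = -7/2 ≈ -3.5000)
a + (6 - 7)/(-13 + 15) = -7/2 + (6 - 7)/(-13 + 15) = -7/2 - 1/2 = -4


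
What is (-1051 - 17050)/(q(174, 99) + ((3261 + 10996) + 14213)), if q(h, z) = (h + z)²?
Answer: -18101/102999 ≈ -0.17574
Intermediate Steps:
(-1051 - 17050)/(q(174, 99) + ((3261 + 10996) + 14213)) = (-1051 - 17050)/((174 + 99)² + ((3261 + 10996) + 14213)) = -18101/(273² + (14257 + 14213)) = -18101/(74529 + 28470) = -18101/102999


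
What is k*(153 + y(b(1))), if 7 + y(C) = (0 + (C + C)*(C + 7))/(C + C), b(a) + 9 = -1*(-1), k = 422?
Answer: 61190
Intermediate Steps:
b(a) = -8 (b(a) = -9 - 1*(-1) = -9 + 1 = -8)
y(C) = C (y(C) = -7 + (0 + (C + C)*(C + 7))/(C + C) = -7 + (0 + (2*C)*(7 + C))/((2*C)) = -7 + (0 + 2*C*(7 + C))*(1/(2*C)) = -7 + (2*C*(7 + C))*(1/(2*C)) = -7 + (7 + C) = C)
k*(153 + y(b(1))) = 422*(153 - 8) = 422*145 = 61190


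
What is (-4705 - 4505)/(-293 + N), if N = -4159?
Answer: 1535/742 ≈ 2.0687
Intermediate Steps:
(-4705 - 4505)/(-293 + N) = (-4705 - 4505)/(-293 - 4159) = -9210/(-4452) = -9210*(-1/4452) = 1535/742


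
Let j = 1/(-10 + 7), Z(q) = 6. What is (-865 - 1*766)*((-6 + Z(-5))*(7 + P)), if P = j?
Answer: 0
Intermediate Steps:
j = -⅓ (j = 1/(-3) = -⅓ ≈ -0.33333)
P = -⅓ ≈ -0.33333
(-865 - 1*766)*((-6 + Z(-5))*(7 + P)) = (-865 - 1*766)*((-6 + 6)*(7 - ⅓)) = (-865 - 766)*(0*(20/3)) = -1631*0 = 0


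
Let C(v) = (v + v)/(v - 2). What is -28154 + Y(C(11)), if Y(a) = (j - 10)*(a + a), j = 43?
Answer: -83978/3 ≈ -27993.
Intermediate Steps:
C(v) = 2*v/(-2 + v) (C(v) = (2*v)/(-2 + v) = 2*v/(-2 + v))
Y(a) = 66*a (Y(a) = (43 - 10)*(a + a) = 33*(2*a) = 66*a)
-28154 + Y(C(11)) = -28154 + 66*(2*11/(-2 + 11)) = -28154 + 66*(2*11/9) = -28154 + 66*(2*11*(⅑)) = -28154 + 66*(22/9) = -28154 + 484/3 = -83978/3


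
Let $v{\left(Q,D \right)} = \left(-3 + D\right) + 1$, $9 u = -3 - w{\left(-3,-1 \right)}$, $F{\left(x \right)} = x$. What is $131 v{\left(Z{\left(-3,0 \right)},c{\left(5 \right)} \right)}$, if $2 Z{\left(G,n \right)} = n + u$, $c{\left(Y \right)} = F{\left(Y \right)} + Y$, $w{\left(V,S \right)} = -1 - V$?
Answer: $1048$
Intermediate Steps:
$u = - \frac{5}{9}$ ($u = \frac{-3 - \left(-1 - -3\right)}{9} = \frac{-3 - \left(-1 + 3\right)}{9} = \frac{-3 - 2}{9} = \frac{1}{9} \left(-5\right) = - \frac{5}{9} \approx -0.55556$)
$c{\left(Y \right)} = 2 Y$ ($c{\left(Y \right)} = Y + Y = 2 Y$)
$Z{\left(G,n \right)} = - \frac{5}{18} + \frac{n}{2}$ ($Z{\left(G,n \right)} = \frac{n - \frac{5}{9}}{2} = \frac{- \frac{5}{9} + n}{2} = - \frac{5}{18} + \frac{n}{2}$)
$v{\left(Q,D \right)} = -2 + D$
$131 v{\left(Z{\left(-3,0 \right)},c{\left(5 \right)} \right)} = 131 \left(-2 + 2 \cdot 5\right) = 131 \left(-2 + 10\right) = 131 \cdot 8 = 1048$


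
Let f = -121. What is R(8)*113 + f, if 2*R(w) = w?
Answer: 331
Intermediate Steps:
R(w) = w/2
R(8)*113 + f = ((½)*8)*113 - 121 = 4*113 - 121 = 452 - 121 = 331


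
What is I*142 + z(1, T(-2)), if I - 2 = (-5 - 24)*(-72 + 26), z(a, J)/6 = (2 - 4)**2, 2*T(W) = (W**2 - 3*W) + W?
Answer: 189736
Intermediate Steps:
T(W) = W**2/2 - W (T(W) = ((W**2 - 3*W) + W)/2 = (W**2 - 2*W)/2 = W**2/2 - W)
z(a, J) = 24 (z(a, J) = 6*(2 - 4)**2 = 6*(-2)**2 = 6*4 = 24)
I = 1336 (I = 2 + (-5 - 24)*(-72 + 26) = 2 - 29*(-46) = 2 + 1334 = 1336)
I*142 + z(1, T(-2)) = 1336*142 + 24 = 189712 + 24 = 189736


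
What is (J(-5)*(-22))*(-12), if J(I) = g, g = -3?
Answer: -792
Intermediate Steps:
J(I) = -3
(J(-5)*(-22))*(-12) = -3*(-22)*(-12) = 66*(-12) = -792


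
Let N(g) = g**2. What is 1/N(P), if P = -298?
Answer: 1/88804 ≈ 1.1261e-5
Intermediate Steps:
1/N(P) = 1/((-298)**2) = 1/88804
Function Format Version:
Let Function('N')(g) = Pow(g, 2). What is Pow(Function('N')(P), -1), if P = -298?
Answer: Rational(1, 88804) ≈ 1.1261e-5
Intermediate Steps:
Pow(Function('N')(P), -1) = Pow(Pow(-298, 2), -1) = Pow(88804, -1) = Rational(1, 88804)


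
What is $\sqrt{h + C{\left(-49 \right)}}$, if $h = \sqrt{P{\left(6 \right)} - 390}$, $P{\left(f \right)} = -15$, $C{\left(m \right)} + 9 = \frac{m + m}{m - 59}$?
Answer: $\frac{\sqrt{-2622 + 2916 i \sqrt{5}}}{18} \approx 2.6075 + 3.859 i$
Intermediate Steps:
$C{\left(m \right)} = -9 + \frac{2 m}{-59 + m}$ ($C{\left(m \right)} = -9 + \frac{m + m}{m - 59} = -9 + \frac{2 m}{-59 + m}$)
$h = 9 i \sqrt{5}$ ($h = \sqrt{-15 - 390} = \sqrt{-405} = 9 i \sqrt{5} \approx 20.125 i$)
$\sqrt{h + C{\left(-49 \right)}} = \sqrt{9 i \sqrt{5} + \frac{531 - -343}{-59 - 49}} = \sqrt{9 i \sqrt{5} + \frac{531 + 343}{-108}} = \sqrt{9 i \sqrt{5} - \frac{437}{54}} = \sqrt{- \frac{437}{54} + 9 i \sqrt{5}}$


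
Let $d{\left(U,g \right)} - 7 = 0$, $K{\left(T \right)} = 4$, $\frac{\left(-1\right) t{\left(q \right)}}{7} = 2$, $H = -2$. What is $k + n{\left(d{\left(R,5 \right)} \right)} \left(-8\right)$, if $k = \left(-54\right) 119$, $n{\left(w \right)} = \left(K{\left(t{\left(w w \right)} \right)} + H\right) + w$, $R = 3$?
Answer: $-6498$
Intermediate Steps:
$t{\left(q \right)} = -14$ ($t{\left(q \right)} = \left(-7\right) 2 = -14$)
$d{\left(U,g \right)} = 7$ ($d{\left(U,g \right)} = 7 + 0 = 7$)
$n{\left(w \right)} = 2 + w$ ($n{\left(w \right)} = \left(4 - 2\right) + w = 2 + w$)
$k = -6426$
$k + n{\left(d{\left(R,5 \right)} \right)} \left(-8\right) = -6426 + \left(2 + 7\right) \left(-8\right) = -6426 + 9 \left(-8\right) = -6426 - 72 = -6498$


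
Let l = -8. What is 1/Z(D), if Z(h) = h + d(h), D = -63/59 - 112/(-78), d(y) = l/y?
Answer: -1948947/41639399 ≈ -0.046805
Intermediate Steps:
d(y) = -8/y
D = 847/2301 (D = -63*1/59 - 112*(-1/78) = -63/59 + 56/39 = 847/2301 ≈ 0.36810)
Z(h) = h - 8/h
1/Z(D) = 1/(847/2301 - 8/847/2301) = 1/(847/2301 - 8*2301/847) = 1/(847/2301 - 18408/847) = 1/(-41639399/1948947) = -1948947/41639399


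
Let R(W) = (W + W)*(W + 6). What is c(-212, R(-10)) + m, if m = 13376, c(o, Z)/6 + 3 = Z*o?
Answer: -88402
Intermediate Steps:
R(W) = 2*W*(6 + W) (R(W) = (2*W)*(6 + W) = 2*W*(6 + W))
c(o, Z) = -18 + 6*Z*o (c(o, Z) = -18 + 6*(Z*o) = -18 + 6*Z*o)
c(-212, R(-10)) + m = (-18 + 6*(2*(-10)*(6 - 10))*(-212)) + 13376 = (-18 + 6*(2*(-10)*(-4))*(-212)) + 13376 = (-18 + 6*80*(-212)) + 13376 = (-18 - 101760) + 13376 = -101778 + 13376 = -88402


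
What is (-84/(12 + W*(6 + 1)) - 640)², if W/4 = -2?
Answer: 49266361/121 ≈ 4.0716e+5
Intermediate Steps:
W = -8 (W = 4*(-2) = -8)
(-84/(12 + W*(6 + 1)) - 640)² = (-84/(12 - 8*(6 + 1)) - 640)² = (-84/(12 - 8*7) - 640)² = (-84/(12 - 56) - 640)² = (-84/(-44) - 640)² = (-1/44*(-84) - 640)² = (21/11 - 640)² = (-7019/11)² = 49266361/121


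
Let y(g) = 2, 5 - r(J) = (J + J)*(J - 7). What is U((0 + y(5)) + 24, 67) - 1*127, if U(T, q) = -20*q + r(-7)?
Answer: -1658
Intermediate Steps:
r(J) = 5 - 2*J*(-7 + J) (r(J) = 5 - (J + J)*(J - 7) = 5 - 2*J*(-7 + J))
U(T, q) = -191 - 20*q (U(T, q) = -20*q + (5 - 2*(-7)**2 + 14*(-7)) = -20*q + (5 - 2*49 - 98) = -20*q + (5 - 98 - 98) = -20*q - 191 = -191 - 20*q)
U((0 + y(5)) + 24, 67) - 1*127 = (-191 - 20*67) - 1*127 = (-191 - 1340) - 127 = -1531 - 127 = -1658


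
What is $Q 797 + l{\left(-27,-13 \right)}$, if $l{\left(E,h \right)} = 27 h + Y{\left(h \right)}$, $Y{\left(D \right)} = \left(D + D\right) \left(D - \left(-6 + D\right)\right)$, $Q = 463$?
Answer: $368504$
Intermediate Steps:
$Y{\left(D \right)} = 12 D$ ($Y{\left(D \right)} = 2 D 6 = 12 D$)
$l{\left(E,h \right)} = 39 h$ ($l{\left(E,h \right)} = 27 h + 12 h = 39 h$)
$Q 797 + l{\left(-27,-13 \right)} = 463 \cdot 797 + 39 \left(-13\right) = 369011 - 507 = 368504$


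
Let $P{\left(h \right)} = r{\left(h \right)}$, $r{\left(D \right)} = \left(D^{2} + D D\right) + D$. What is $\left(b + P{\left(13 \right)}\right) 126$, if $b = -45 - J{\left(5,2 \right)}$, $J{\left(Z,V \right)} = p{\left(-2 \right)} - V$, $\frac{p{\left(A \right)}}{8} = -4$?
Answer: $42840$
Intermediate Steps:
$r{\left(D \right)} = D + 2 D^{2}$ ($r{\left(D \right)} = \left(D^{2} + D^{2}\right) + D = 2 D^{2} + D = D + 2 D^{2}$)
$p{\left(A \right)} = -32$ ($p{\left(A \right)} = 8 \left(-4\right) = -32$)
$P{\left(h \right)} = h \left(1 + 2 h\right)$
$J{\left(Z,V \right)} = -32 - V$
$b = -11$ ($b = -45 - \left(-32 - 2\right) = -45 - -34 = -45 + 34 = -11$)
$\left(b + P{\left(13 \right)}\right) 126 = \left(-11 + 13 \left(1 + 2 \cdot 13\right)\right) 126 = \left(-11 + 13 \left(1 + 26\right)\right) 126 = \left(-11 + 13 \cdot 27\right) 126 = \left(-11 + 351\right) 126 = 340 \cdot 126 = 42840$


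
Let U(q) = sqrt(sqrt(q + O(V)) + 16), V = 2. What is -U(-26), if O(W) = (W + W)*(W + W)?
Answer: -sqrt(16 + I*sqrt(10)) ≈ -4.0193 - 0.39339*I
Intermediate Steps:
O(W) = 4*W**2 (O(W) = (2*W)*(2*W) = 4*W**2)
U(q) = sqrt(16 + sqrt(16 + q)) (U(q) = sqrt(sqrt(q + 4*2**2) + 16) = sqrt(sqrt(q + 4*4) + 16) = sqrt(sqrt(q + 16) + 16) = sqrt(sqrt(16 + q) + 16) = sqrt(16 + sqrt(16 + q)))
-U(-26) = -sqrt(16 + sqrt(16 - 26)) = -sqrt(16 + sqrt(-10)) = -sqrt(16 + I*sqrt(10))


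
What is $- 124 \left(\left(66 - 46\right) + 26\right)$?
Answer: $-5704$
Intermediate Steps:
$- 124 \left(\left(66 - 46\right) + 26\right) = - 124 \left(20 + 26\right) = \left(-124\right) 46 = -5704$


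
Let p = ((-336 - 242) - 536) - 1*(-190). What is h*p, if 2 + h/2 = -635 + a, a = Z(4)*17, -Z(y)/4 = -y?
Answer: 674520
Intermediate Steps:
Z(y) = 4*y (Z(y) = -(-4)*y = 4*y)
a = 272 (a = (4*4)*17 = 16*17 = 272)
p = -924 (p = (-578 - 536) + 190 = -1114 + 190 = -924)
h = -730 (h = -4 + 2*(-635 + 272) = -4 + 2*(-363) = -4 - 726 = -730)
h*p = -730*(-924) = 674520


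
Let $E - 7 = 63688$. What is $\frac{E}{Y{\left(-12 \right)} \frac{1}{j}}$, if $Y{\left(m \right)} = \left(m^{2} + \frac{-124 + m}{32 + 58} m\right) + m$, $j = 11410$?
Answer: $\frac{5450699625}{1126} \approx 4.8408 \cdot 10^{6}$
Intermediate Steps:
$E = 63695$ ($E = 7 + 63688 = 63695$)
$Y{\left(m \right)} = m + m^{2} + m \left(- \frac{62}{45} + \frac{m}{90}\right)$ ($Y{\left(m \right)} = \left(m^{2} + \frac{-124 + m}{90} m\right) + m = \left(m^{2} + \left(-124 + m\right) \frac{1}{90} m\right) + m = \left(m^{2} + \left(- \frac{62}{45} + \frac{m}{90}\right) m\right) + m = \left(m^{2} + m \left(- \frac{62}{45} + \frac{m}{90}\right)\right) + m = m + m^{2} + m \left(- \frac{62}{45} + \frac{m}{90}\right)$)
$\frac{E}{Y{\left(-12 \right)} \frac{1}{j}} = \frac{63695}{\frac{1}{90} \left(-12\right) \left(-34 + 91 \left(-12\right)\right) \frac{1}{11410}} = \frac{63695}{\frac{1}{90} \left(-12\right) \left(-34 - 1092\right) \frac{1}{11410}} = \frac{63695}{\frac{1}{90} \left(-12\right) \left(-1126\right) \frac{1}{11410}} = \frac{63695}{\frac{2252}{15} \cdot \frac{1}{11410}} = \frac{63695}{\frac{1126}{85575}} = 63695 \cdot \frac{85575}{1126} = \frac{5450699625}{1126}$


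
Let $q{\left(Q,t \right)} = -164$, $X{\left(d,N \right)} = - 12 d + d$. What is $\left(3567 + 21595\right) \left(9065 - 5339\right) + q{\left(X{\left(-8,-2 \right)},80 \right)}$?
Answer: $93753448$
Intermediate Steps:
$X{\left(d,N \right)} = - 11 d$
$\left(3567 + 21595\right) \left(9065 - 5339\right) + q{\left(X{\left(-8,-2 \right)},80 \right)} = \left(3567 + 21595\right) \left(9065 - 5339\right) - 164 = 25162 \cdot 3726 - 164 = 93753612 - 164 = 93753448$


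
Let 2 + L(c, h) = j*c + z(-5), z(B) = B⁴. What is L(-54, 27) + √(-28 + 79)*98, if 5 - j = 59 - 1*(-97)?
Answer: 8777 + 98*√51 ≈ 9476.9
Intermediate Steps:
j = -151 (j = 5 - (59 - 1*(-97)) = 5 - (59 + 97) = 5 - 1*156 = 5 - 156 = -151)
L(c, h) = 623 - 151*c (L(c, h) = -2 + (-151*c + (-5)⁴) = -2 + (-151*c + 625) = -2 + (625 - 151*c) = 623 - 151*c)
L(-54, 27) + √(-28 + 79)*98 = (623 - 151*(-54)) + √(-28 + 79)*98 = (623 + 8154) + √51*98 = 8777 + 98*√51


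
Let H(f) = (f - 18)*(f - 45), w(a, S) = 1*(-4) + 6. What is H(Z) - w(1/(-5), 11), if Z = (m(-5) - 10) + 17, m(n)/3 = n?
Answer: 1376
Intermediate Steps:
m(n) = 3*n
w(a, S) = 2 (w(a, S) = -4 + 6 = 2)
Z = -8 (Z = (3*(-5) - 10) + 17 = (-15 - 10) + 17 = -25 + 17 = -8)
H(f) = (-45 + f)*(-18 + f) (H(f) = (-18 + f)*(-45 + f) = (-45 + f)*(-18 + f))
H(Z) - w(1/(-5), 11) = (810 + (-8)² - 63*(-8)) - 1*2 = (810 + 64 + 504) - 2 = 1378 - 2 = 1376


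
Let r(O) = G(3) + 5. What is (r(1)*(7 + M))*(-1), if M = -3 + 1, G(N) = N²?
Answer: -70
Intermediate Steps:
r(O) = 14 (r(O) = 3² + 5 = 9 + 5 = 14)
M = -2
(r(1)*(7 + M))*(-1) = (14*(7 - 2))*(-1) = (14*5)*(-1) = 70*(-1) = -70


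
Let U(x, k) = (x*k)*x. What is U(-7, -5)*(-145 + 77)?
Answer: 16660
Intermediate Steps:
U(x, k) = k*x² (U(x, k) = (k*x)*x = k*x²)
U(-7, -5)*(-145 + 77) = (-5*(-7)²)*(-145 + 77) = -5*49*(-68) = -245*(-68) = 16660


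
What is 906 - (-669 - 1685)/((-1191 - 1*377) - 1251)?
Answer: 2551660/2819 ≈ 905.17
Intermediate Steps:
906 - (-669 - 1685)/((-1191 - 1*377) - 1251) = 906 - (-2354)/((-1191 - 377) - 1251) = 906 - (-2354)/(-1568 - 1251) = 906 - (-2354)/(-2819) = 906 - (-2354)*(-1)/2819 = 906 - 1*2354/2819 = 906 - 2354/2819 = 2551660/2819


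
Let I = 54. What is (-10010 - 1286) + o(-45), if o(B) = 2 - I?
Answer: -11348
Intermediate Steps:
o(B) = -52 (o(B) = 2 - 1*54 = 2 - 54 = -52)
(-10010 - 1286) + o(-45) = (-10010 - 1286) - 52 = -11296 - 52 = -11348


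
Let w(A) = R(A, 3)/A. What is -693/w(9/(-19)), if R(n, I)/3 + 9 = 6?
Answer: -693/19 ≈ -36.474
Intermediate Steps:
R(n, I) = -9 (R(n, I) = -27 + 3*6 = -27 + 18 = -9)
w(A) = -9/A
-693/w(9/(-19)) = -693/((-9/(9/(-19)))) = -693/((-9/(9*(-1/19)))) = -693/((-9/(-9/19))) = -693/((-9*(-19/9))) = -693/19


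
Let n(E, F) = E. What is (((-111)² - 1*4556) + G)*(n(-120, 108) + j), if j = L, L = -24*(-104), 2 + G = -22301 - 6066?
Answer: -48955104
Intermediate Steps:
G = -28369 (G = -2 + (-22301 - 6066) = -2 - 28367 = -28369)
L = 2496
j = 2496
(((-111)² - 1*4556) + G)*(n(-120, 108) + j) = (((-111)² - 1*4556) - 28369)*(-120 + 2496) = ((12321 - 4556) - 28369)*2376 = (7765 - 28369)*2376 = -20604*2376 = -48955104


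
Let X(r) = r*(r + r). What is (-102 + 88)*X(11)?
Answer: -3388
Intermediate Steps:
X(r) = 2*r² (X(r) = r*(2*r) = 2*r²)
(-102 + 88)*X(11) = (-102 + 88)*(2*11²) = -28*121 = -14*242 = -3388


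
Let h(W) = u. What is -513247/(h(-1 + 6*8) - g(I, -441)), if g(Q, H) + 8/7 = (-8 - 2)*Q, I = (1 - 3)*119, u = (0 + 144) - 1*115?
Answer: 3592729/16449 ≈ 218.42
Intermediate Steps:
u = 29 (u = 144 - 115 = 29)
h(W) = 29
I = -238 (I = -2*119 = -238)
g(Q, H) = -8/7 - 10*Q (g(Q, H) = -8/7 + (-8 - 2)*Q = -8/7 - 10*Q)
-513247/(h(-1 + 6*8) - g(I, -441)) = -513247/(29 - (-8/7 - 10*(-238))) = -513247/(29 - (-8/7 + 2380)) = -513247/(29 - 1*16652/7) = -513247/(29 - 16652/7) = -513247/(-16449/7) = -513247*(-7/16449) = 3592729/16449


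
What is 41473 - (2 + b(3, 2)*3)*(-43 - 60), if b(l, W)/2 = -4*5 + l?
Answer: 31173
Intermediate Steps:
b(l, W) = -40 + 2*l (b(l, W) = 2*(-4*5 + l) = 2*(-20 + l) = -40 + 2*l)
41473 - (2 + b(3, 2)*3)*(-43 - 60) = 41473 - (2 + (-40 + 2*3)*3)*(-43 - 60) = 41473 - (2 + (-40 + 6)*3)*(-103) = 41473 - (2 - 34*3)*(-103) = 41473 - (2 - 102)*(-103) = 41473 - (-100)*(-103) = 41473 - 1*10300 = 41473 - 10300 = 31173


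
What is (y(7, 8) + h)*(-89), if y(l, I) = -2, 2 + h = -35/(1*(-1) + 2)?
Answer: 3471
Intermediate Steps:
h = -37 (h = -2 - 35/(1*(-1) + 2) = -2 - 35/(-1 + 2) = -2 - 35/1 = -2 - 35*1 = -2 - 35 = -37)
(y(7, 8) + h)*(-89) = (-2 - 37)*(-89) = -39*(-89) = 3471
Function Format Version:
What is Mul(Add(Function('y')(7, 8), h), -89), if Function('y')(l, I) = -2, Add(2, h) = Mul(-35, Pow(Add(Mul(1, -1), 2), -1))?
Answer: 3471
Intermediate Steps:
h = -37 (h = Add(-2, Mul(-35, Pow(Add(Mul(1, -1), 2), -1))) = Add(-2, Mul(-35, Pow(Add(-1, 2), -1))) = Add(-2, Mul(-35, Pow(1, -1))) = Add(-2, Mul(-35, 1)) = Add(-2, -35) = -37)
Mul(Add(Function('y')(7, 8), h), -89) = Mul(Add(-2, -37), -89) = Mul(-39, -89) = 3471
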